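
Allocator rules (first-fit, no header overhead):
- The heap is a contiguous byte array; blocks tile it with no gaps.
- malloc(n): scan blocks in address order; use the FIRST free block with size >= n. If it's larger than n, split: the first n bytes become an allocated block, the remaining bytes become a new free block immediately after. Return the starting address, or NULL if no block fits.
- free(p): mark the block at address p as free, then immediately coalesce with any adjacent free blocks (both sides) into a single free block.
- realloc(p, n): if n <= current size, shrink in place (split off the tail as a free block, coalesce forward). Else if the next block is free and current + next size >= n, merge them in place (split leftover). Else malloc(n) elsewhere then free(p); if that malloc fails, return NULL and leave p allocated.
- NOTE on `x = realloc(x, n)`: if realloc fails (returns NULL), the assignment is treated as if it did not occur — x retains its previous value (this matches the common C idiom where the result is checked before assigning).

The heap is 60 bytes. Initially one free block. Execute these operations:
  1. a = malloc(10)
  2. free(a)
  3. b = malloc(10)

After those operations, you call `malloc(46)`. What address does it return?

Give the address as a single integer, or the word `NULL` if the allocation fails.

Answer: 10

Derivation:
Op 1: a = malloc(10) -> a = 0; heap: [0-9 ALLOC][10-59 FREE]
Op 2: free(a) -> (freed a); heap: [0-59 FREE]
Op 3: b = malloc(10) -> b = 0; heap: [0-9 ALLOC][10-59 FREE]
malloc(46): first-fit scan over [0-9 ALLOC][10-59 FREE] -> 10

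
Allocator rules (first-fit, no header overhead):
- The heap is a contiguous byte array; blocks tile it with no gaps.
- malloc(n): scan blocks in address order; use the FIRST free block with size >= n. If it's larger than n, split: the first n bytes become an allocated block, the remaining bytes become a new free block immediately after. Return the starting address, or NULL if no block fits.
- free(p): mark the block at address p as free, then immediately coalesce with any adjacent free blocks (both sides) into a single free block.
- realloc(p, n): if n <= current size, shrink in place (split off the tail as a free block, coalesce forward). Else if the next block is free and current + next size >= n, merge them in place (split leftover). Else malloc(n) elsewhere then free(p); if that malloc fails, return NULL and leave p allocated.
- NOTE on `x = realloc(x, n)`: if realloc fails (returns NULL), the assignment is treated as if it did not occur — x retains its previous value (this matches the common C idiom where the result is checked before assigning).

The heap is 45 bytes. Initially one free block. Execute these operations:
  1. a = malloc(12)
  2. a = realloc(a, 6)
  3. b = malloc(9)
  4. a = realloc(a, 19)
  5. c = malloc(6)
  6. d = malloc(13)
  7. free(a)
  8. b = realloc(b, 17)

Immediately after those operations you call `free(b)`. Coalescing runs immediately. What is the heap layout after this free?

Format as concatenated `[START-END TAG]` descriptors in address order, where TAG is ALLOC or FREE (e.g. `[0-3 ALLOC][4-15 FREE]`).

Op 1: a = malloc(12) -> a = 0; heap: [0-11 ALLOC][12-44 FREE]
Op 2: a = realloc(a, 6) -> a = 0; heap: [0-5 ALLOC][6-44 FREE]
Op 3: b = malloc(9) -> b = 6; heap: [0-5 ALLOC][6-14 ALLOC][15-44 FREE]
Op 4: a = realloc(a, 19) -> a = 15; heap: [0-5 FREE][6-14 ALLOC][15-33 ALLOC][34-44 FREE]
Op 5: c = malloc(6) -> c = 0; heap: [0-5 ALLOC][6-14 ALLOC][15-33 ALLOC][34-44 FREE]
Op 6: d = malloc(13) -> d = NULL; heap: [0-5 ALLOC][6-14 ALLOC][15-33 ALLOC][34-44 FREE]
Op 7: free(a) -> (freed a); heap: [0-5 ALLOC][6-14 ALLOC][15-44 FREE]
Op 8: b = realloc(b, 17) -> b = 6; heap: [0-5 ALLOC][6-22 ALLOC][23-44 FREE]
free(b): b = 6 -> block [6-22 ALLOC]; mark free, coalesce with adjacent free neighbors -> [0-5 ALLOC][6-44 FREE]

Answer: [0-5 ALLOC][6-44 FREE]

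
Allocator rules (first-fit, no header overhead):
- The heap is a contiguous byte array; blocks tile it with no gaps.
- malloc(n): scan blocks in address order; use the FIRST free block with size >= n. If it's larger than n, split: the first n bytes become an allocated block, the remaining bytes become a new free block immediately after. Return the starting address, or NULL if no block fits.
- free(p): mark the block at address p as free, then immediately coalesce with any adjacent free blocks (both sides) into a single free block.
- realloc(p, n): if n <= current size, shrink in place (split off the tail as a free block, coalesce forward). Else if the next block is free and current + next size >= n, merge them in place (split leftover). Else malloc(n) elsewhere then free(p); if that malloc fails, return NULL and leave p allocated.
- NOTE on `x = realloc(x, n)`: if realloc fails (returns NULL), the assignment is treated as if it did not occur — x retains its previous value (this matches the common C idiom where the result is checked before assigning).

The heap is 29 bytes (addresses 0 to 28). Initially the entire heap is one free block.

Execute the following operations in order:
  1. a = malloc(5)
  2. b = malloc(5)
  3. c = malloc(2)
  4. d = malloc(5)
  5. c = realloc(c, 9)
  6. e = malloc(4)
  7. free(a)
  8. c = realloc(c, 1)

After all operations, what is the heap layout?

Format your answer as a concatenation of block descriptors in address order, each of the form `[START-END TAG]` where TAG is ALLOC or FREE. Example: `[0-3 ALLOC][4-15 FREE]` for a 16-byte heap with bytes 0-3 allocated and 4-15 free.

Answer: [0-4 FREE][5-9 ALLOC][10-11 FREE][12-16 ALLOC][17-17 ALLOC][18-28 FREE]

Derivation:
Op 1: a = malloc(5) -> a = 0; heap: [0-4 ALLOC][5-28 FREE]
Op 2: b = malloc(5) -> b = 5; heap: [0-4 ALLOC][5-9 ALLOC][10-28 FREE]
Op 3: c = malloc(2) -> c = 10; heap: [0-4 ALLOC][5-9 ALLOC][10-11 ALLOC][12-28 FREE]
Op 4: d = malloc(5) -> d = 12; heap: [0-4 ALLOC][5-9 ALLOC][10-11 ALLOC][12-16 ALLOC][17-28 FREE]
Op 5: c = realloc(c, 9) -> c = 17; heap: [0-4 ALLOC][5-9 ALLOC][10-11 FREE][12-16 ALLOC][17-25 ALLOC][26-28 FREE]
Op 6: e = malloc(4) -> e = NULL; heap: [0-4 ALLOC][5-9 ALLOC][10-11 FREE][12-16 ALLOC][17-25 ALLOC][26-28 FREE]
Op 7: free(a) -> (freed a); heap: [0-4 FREE][5-9 ALLOC][10-11 FREE][12-16 ALLOC][17-25 ALLOC][26-28 FREE]
Op 8: c = realloc(c, 1) -> c = 17; heap: [0-4 FREE][5-9 ALLOC][10-11 FREE][12-16 ALLOC][17-17 ALLOC][18-28 FREE]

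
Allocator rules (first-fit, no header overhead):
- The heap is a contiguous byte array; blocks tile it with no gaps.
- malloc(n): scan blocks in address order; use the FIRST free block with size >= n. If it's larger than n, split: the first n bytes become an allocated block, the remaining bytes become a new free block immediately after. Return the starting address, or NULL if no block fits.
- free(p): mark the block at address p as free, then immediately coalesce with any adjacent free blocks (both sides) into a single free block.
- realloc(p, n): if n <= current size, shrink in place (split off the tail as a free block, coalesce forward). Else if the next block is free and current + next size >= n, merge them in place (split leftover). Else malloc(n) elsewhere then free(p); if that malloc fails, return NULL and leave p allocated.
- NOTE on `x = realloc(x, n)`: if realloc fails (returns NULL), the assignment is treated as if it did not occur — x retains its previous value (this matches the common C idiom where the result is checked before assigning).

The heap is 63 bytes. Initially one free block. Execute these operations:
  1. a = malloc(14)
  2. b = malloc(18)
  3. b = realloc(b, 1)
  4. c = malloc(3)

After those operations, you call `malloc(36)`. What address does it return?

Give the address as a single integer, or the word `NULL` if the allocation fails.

Answer: 18

Derivation:
Op 1: a = malloc(14) -> a = 0; heap: [0-13 ALLOC][14-62 FREE]
Op 2: b = malloc(18) -> b = 14; heap: [0-13 ALLOC][14-31 ALLOC][32-62 FREE]
Op 3: b = realloc(b, 1) -> b = 14; heap: [0-13 ALLOC][14-14 ALLOC][15-62 FREE]
Op 4: c = malloc(3) -> c = 15; heap: [0-13 ALLOC][14-14 ALLOC][15-17 ALLOC][18-62 FREE]
malloc(36): first-fit scan over [0-13 ALLOC][14-14 ALLOC][15-17 ALLOC][18-62 FREE] -> 18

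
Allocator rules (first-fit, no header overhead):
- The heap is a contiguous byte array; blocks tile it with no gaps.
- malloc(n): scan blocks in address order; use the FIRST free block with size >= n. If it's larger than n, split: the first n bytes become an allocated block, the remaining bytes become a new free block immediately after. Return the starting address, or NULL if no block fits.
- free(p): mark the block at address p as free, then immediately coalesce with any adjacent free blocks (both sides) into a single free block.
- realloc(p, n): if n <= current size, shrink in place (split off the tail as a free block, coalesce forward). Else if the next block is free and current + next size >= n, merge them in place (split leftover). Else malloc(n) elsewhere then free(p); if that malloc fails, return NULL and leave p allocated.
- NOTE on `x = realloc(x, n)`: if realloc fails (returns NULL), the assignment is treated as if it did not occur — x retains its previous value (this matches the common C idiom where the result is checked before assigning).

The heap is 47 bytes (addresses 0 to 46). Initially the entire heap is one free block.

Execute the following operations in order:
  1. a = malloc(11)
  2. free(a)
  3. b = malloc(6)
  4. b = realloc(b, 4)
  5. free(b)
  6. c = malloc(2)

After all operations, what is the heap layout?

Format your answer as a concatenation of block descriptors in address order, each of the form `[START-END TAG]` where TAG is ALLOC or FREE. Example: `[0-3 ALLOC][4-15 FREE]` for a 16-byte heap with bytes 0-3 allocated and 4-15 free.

Answer: [0-1 ALLOC][2-46 FREE]

Derivation:
Op 1: a = malloc(11) -> a = 0; heap: [0-10 ALLOC][11-46 FREE]
Op 2: free(a) -> (freed a); heap: [0-46 FREE]
Op 3: b = malloc(6) -> b = 0; heap: [0-5 ALLOC][6-46 FREE]
Op 4: b = realloc(b, 4) -> b = 0; heap: [0-3 ALLOC][4-46 FREE]
Op 5: free(b) -> (freed b); heap: [0-46 FREE]
Op 6: c = malloc(2) -> c = 0; heap: [0-1 ALLOC][2-46 FREE]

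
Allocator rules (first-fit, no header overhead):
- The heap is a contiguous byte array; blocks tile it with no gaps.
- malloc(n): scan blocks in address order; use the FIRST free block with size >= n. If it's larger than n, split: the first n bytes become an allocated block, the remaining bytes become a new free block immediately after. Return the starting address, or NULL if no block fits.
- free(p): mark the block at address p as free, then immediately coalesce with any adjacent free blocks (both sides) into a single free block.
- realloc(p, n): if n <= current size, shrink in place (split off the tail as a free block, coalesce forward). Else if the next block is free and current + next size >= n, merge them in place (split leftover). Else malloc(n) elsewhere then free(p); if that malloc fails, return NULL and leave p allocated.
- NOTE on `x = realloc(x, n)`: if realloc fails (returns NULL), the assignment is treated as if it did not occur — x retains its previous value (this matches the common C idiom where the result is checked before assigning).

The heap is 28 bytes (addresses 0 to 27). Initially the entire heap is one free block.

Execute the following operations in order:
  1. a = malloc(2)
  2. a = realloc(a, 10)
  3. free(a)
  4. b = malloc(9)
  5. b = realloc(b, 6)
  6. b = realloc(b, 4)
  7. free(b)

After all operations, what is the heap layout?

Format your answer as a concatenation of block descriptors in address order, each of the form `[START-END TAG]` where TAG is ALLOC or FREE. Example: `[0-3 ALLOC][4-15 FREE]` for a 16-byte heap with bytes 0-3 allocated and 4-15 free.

Op 1: a = malloc(2) -> a = 0; heap: [0-1 ALLOC][2-27 FREE]
Op 2: a = realloc(a, 10) -> a = 0; heap: [0-9 ALLOC][10-27 FREE]
Op 3: free(a) -> (freed a); heap: [0-27 FREE]
Op 4: b = malloc(9) -> b = 0; heap: [0-8 ALLOC][9-27 FREE]
Op 5: b = realloc(b, 6) -> b = 0; heap: [0-5 ALLOC][6-27 FREE]
Op 6: b = realloc(b, 4) -> b = 0; heap: [0-3 ALLOC][4-27 FREE]
Op 7: free(b) -> (freed b); heap: [0-27 FREE]

Answer: [0-27 FREE]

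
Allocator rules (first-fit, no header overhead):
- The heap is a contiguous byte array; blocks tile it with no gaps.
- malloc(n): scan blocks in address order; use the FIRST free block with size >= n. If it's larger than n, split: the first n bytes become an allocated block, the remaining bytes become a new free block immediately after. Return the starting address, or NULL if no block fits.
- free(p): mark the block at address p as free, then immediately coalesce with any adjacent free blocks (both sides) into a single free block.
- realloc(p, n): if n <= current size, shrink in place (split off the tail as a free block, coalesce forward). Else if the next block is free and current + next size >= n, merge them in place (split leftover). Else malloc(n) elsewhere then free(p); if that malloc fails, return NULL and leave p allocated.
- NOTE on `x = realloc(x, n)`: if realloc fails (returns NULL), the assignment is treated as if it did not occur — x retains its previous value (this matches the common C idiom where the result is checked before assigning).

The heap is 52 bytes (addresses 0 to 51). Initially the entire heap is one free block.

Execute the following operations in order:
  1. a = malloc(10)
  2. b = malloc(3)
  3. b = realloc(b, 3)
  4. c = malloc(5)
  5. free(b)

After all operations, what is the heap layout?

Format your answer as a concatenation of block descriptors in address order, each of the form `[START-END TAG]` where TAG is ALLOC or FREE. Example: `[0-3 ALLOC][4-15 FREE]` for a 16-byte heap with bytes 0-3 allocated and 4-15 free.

Op 1: a = malloc(10) -> a = 0; heap: [0-9 ALLOC][10-51 FREE]
Op 2: b = malloc(3) -> b = 10; heap: [0-9 ALLOC][10-12 ALLOC][13-51 FREE]
Op 3: b = realloc(b, 3) -> b = 10; heap: [0-9 ALLOC][10-12 ALLOC][13-51 FREE]
Op 4: c = malloc(5) -> c = 13; heap: [0-9 ALLOC][10-12 ALLOC][13-17 ALLOC][18-51 FREE]
Op 5: free(b) -> (freed b); heap: [0-9 ALLOC][10-12 FREE][13-17 ALLOC][18-51 FREE]

Answer: [0-9 ALLOC][10-12 FREE][13-17 ALLOC][18-51 FREE]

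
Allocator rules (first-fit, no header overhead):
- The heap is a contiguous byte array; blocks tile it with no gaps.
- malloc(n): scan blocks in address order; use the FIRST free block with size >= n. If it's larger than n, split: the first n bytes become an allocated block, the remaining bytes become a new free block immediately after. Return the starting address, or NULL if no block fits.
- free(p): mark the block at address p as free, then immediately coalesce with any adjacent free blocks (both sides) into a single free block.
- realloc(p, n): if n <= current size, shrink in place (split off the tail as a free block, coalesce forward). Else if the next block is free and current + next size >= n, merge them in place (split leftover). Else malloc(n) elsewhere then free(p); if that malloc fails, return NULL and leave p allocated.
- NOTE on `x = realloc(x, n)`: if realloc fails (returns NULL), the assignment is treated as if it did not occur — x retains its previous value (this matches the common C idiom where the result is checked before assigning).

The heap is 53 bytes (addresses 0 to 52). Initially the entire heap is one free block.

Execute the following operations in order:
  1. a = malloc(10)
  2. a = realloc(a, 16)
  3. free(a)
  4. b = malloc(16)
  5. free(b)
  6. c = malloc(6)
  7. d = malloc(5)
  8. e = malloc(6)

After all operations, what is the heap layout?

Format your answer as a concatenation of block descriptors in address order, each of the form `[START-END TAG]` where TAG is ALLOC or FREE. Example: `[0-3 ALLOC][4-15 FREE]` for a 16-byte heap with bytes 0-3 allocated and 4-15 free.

Op 1: a = malloc(10) -> a = 0; heap: [0-9 ALLOC][10-52 FREE]
Op 2: a = realloc(a, 16) -> a = 0; heap: [0-15 ALLOC][16-52 FREE]
Op 3: free(a) -> (freed a); heap: [0-52 FREE]
Op 4: b = malloc(16) -> b = 0; heap: [0-15 ALLOC][16-52 FREE]
Op 5: free(b) -> (freed b); heap: [0-52 FREE]
Op 6: c = malloc(6) -> c = 0; heap: [0-5 ALLOC][6-52 FREE]
Op 7: d = malloc(5) -> d = 6; heap: [0-5 ALLOC][6-10 ALLOC][11-52 FREE]
Op 8: e = malloc(6) -> e = 11; heap: [0-5 ALLOC][6-10 ALLOC][11-16 ALLOC][17-52 FREE]

Answer: [0-5 ALLOC][6-10 ALLOC][11-16 ALLOC][17-52 FREE]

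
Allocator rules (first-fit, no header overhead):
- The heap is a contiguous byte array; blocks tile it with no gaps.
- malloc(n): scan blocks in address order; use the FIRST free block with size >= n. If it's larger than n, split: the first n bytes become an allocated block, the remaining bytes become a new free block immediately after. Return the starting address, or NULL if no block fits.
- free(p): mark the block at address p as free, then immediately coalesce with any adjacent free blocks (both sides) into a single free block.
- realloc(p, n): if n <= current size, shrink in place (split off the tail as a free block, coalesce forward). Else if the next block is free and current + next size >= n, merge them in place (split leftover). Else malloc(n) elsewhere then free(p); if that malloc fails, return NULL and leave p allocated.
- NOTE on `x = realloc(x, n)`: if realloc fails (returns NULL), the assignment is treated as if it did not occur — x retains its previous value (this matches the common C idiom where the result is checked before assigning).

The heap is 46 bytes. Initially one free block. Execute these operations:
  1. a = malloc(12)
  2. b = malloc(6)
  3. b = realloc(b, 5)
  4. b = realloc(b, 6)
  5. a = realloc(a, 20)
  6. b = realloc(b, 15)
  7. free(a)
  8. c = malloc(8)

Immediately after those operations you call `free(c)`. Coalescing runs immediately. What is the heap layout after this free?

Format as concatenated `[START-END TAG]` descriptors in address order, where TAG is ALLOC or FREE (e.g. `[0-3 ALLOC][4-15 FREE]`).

Answer: [0-11 FREE][12-17 ALLOC][18-45 FREE]

Derivation:
Op 1: a = malloc(12) -> a = 0; heap: [0-11 ALLOC][12-45 FREE]
Op 2: b = malloc(6) -> b = 12; heap: [0-11 ALLOC][12-17 ALLOC][18-45 FREE]
Op 3: b = realloc(b, 5) -> b = 12; heap: [0-11 ALLOC][12-16 ALLOC][17-45 FREE]
Op 4: b = realloc(b, 6) -> b = 12; heap: [0-11 ALLOC][12-17 ALLOC][18-45 FREE]
Op 5: a = realloc(a, 20) -> a = 18; heap: [0-11 FREE][12-17 ALLOC][18-37 ALLOC][38-45 FREE]
Op 6: b = realloc(b, 15) -> NULL (b unchanged); heap: [0-11 FREE][12-17 ALLOC][18-37 ALLOC][38-45 FREE]
Op 7: free(a) -> (freed a); heap: [0-11 FREE][12-17 ALLOC][18-45 FREE]
Op 8: c = malloc(8) -> c = 0; heap: [0-7 ALLOC][8-11 FREE][12-17 ALLOC][18-45 FREE]
free(c): c = 0 -> block [0-7 ALLOC]; mark free, coalesce with adjacent free neighbors -> [0-11 FREE][12-17 ALLOC][18-45 FREE]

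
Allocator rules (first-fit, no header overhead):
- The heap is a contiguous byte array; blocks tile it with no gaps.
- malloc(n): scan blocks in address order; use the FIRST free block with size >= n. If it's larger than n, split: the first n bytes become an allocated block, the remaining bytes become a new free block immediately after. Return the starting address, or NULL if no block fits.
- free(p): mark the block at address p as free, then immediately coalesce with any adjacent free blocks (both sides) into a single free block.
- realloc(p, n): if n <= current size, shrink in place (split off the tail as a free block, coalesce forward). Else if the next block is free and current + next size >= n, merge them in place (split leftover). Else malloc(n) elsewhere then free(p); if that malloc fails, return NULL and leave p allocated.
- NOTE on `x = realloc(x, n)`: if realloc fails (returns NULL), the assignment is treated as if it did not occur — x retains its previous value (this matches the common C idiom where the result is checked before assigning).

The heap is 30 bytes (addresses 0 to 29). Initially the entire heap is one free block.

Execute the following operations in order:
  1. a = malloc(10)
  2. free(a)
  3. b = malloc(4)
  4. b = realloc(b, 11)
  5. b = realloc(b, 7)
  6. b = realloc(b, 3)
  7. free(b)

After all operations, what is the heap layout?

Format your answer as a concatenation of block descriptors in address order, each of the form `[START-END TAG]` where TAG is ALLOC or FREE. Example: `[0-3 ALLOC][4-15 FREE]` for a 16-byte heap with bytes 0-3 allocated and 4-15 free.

Op 1: a = malloc(10) -> a = 0; heap: [0-9 ALLOC][10-29 FREE]
Op 2: free(a) -> (freed a); heap: [0-29 FREE]
Op 3: b = malloc(4) -> b = 0; heap: [0-3 ALLOC][4-29 FREE]
Op 4: b = realloc(b, 11) -> b = 0; heap: [0-10 ALLOC][11-29 FREE]
Op 5: b = realloc(b, 7) -> b = 0; heap: [0-6 ALLOC][7-29 FREE]
Op 6: b = realloc(b, 3) -> b = 0; heap: [0-2 ALLOC][3-29 FREE]
Op 7: free(b) -> (freed b); heap: [0-29 FREE]

Answer: [0-29 FREE]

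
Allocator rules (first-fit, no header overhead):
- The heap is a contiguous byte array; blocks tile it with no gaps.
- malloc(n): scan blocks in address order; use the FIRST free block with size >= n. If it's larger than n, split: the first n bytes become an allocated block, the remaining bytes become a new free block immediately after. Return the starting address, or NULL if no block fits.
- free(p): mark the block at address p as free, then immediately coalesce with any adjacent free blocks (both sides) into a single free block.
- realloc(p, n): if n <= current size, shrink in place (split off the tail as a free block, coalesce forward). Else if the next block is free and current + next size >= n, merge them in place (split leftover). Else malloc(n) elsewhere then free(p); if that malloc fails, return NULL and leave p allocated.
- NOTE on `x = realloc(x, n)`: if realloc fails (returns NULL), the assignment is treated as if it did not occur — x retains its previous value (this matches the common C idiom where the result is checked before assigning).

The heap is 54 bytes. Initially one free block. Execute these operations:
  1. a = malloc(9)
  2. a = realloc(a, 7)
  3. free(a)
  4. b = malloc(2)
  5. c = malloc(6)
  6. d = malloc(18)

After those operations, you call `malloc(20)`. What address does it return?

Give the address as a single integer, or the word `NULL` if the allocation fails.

Op 1: a = malloc(9) -> a = 0; heap: [0-8 ALLOC][9-53 FREE]
Op 2: a = realloc(a, 7) -> a = 0; heap: [0-6 ALLOC][7-53 FREE]
Op 3: free(a) -> (freed a); heap: [0-53 FREE]
Op 4: b = malloc(2) -> b = 0; heap: [0-1 ALLOC][2-53 FREE]
Op 5: c = malloc(6) -> c = 2; heap: [0-1 ALLOC][2-7 ALLOC][8-53 FREE]
Op 6: d = malloc(18) -> d = 8; heap: [0-1 ALLOC][2-7 ALLOC][8-25 ALLOC][26-53 FREE]
malloc(20): first-fit scan over [0-1 ALLOC][2-7 ALLOC][8-25 ALLOC][26-53 FREE] -> 26

Answer: 26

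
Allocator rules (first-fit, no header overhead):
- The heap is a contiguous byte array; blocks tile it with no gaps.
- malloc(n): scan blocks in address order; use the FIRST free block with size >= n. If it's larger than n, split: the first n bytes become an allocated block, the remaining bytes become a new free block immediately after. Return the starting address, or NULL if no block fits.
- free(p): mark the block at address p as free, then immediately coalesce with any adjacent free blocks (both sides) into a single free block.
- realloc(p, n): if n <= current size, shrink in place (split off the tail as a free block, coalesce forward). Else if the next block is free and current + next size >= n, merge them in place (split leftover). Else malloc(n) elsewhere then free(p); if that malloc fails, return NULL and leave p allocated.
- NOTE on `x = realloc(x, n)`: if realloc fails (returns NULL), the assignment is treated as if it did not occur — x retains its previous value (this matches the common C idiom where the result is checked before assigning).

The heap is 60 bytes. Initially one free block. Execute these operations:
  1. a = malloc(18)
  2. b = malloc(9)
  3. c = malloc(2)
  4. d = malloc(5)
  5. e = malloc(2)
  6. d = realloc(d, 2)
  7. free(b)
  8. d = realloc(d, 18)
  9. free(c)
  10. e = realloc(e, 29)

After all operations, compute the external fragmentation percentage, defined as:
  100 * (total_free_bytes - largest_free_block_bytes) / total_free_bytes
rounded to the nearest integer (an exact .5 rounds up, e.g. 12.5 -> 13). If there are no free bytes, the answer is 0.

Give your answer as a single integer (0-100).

Op 1: a = malloc(18) -> a = 0; heap: [0-17 ALLOC][18-59 FREE]
Op 2: b = malloc(9) -> b = 18; heap: [0-17 ALLOC][18-26 ALLOC][27-59 FREE]
Op 3: c = malloc(2) -> c = 27; heap: [0-17 ALLOC][18-26 ALLOC][27-28 ALLOC][29-59 FREE]
Op 4: d = malloc(5) -> d = 29; heap: [0-17 ALLOC][18-26 ALLOC][27-28 ALLOC][29-33 ALLOC][34-59 FREE]
Op 5: e = malloc(2) -> e = 34; heap: [0-17 ALLOC][18-26 ALLOC][27-28 ALLOC][29-33 ALLOC][34-35 ALLOC][36-59 FREE]
Op 6: d = realloc(d, 2) -> d = 29; heap: [0-17 ALLOC][18-26 ALLOC][27-28 ALLOC][29-30 ALLOC][31-33 FREE][34-35 ALLOC][36-59 FREE]
Op 7: free(b) -> (freed b); heap: [0-17 ALLOC][18-26 FREE][27-28 ALLOC][29-30 ALLOC][31-33 FREE][34-35 ALLOC][36-59 FREE]
Op 8: d = realloc(d, 18) -> d = 36; heap: [0-17 ALLOC][18-26 FREE][27-28 ALLOC][29-33 FREE][34-35 ALLOC][36-53 ALLOC][54-59 FREE]
Op 9: free(c) -> (freed c); heap: [0-17 ALLOC][18-33 FREE][34-35 ALLOC][36-53 ALLOC][54-59 FREE]
Op 10: e = realloc(e, 29) -> NULL (e unchanged); heap: [0-17 ALLOC][18-33 FREE][34-35 ALLOC][36-53 ALLOC][54-59 FREE]
Free blocks: [16 6] total_free=22 largest=16 -> 100*(22-16)/22 = 600/22 ≈ 27.273 -> rounds to 27

Answer: 27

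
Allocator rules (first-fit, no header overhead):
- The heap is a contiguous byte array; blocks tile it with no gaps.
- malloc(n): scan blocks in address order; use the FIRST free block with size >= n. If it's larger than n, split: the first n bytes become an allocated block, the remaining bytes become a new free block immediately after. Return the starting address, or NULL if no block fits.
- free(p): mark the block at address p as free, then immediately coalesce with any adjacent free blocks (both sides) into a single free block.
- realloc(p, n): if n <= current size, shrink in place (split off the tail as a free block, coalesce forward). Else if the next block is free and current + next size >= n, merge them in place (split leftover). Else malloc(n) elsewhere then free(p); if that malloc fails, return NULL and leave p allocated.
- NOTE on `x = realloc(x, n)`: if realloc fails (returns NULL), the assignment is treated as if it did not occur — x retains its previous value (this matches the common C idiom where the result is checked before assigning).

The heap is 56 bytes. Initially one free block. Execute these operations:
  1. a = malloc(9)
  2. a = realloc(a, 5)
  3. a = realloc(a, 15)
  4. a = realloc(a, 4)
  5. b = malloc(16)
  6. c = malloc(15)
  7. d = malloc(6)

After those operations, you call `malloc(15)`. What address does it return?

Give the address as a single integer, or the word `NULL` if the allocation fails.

Answer: 41

Derivation:
Op 1: a = malloc(9) -> a = 0; heap: [0-8 ALLOC][9-55 FREE]
Op 2: a = realloc(a, 5) -> a = 0; heap: [0-4 ALLOC][5-55 FREE]
Op 3: a = realloc(a, 15) -> a = 0; heap: [0-14 ALLOC][15-55 FREE]
Op 4: a = realloc(a, 4) -> a = 0; heap: [0-3 ALLOC][4-55 FREE]
Op 5: b = malloc(16) -> b = 4; heap: [0-3 ALLOC][4-19 ALLOC][20-55 FREE]
Op 6: c = malloc(15) -> c = 20; heap: [0-3 ALLOC][4-19 ALLOC][20-34 ALLOC][35-55 FREE]
Op 7: d = malloc(6) -> d = 35; heap: [0-3 ALLOC][4-19 ALLOC][20-34 ALLOC][35-40 ALLOC][41-55 FREE]
malloc(15): first-fit scan over [0-3 ALLOC][4-19 ALLOC][20-34 ALLOC][35-40 ALLOC][41-55 FREE] -> 41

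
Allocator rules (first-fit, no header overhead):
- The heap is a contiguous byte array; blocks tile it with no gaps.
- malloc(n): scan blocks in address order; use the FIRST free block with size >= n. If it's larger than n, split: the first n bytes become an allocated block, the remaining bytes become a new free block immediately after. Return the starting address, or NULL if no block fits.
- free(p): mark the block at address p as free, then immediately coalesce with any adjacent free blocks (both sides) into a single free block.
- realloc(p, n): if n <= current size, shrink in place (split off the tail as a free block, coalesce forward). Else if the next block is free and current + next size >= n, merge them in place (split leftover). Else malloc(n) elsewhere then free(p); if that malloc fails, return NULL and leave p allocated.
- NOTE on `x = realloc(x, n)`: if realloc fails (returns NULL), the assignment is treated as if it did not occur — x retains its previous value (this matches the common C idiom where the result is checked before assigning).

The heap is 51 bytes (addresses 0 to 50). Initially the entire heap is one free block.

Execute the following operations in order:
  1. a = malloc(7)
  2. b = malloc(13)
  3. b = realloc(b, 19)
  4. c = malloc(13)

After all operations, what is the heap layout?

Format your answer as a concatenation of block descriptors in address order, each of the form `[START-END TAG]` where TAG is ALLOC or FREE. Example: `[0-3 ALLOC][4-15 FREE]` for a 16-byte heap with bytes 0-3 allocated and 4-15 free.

Op 1: a = malloc(7) -> a = 0; heap: [0-6 ALLOC][7-50 FREE]
Op 2: b = malloc(13) -> b = 7; heap: [0-6 ALLOC][7-19 ALLOC][20-50 FREE]
Op 3: b = realloc(b, 19) -> b = 7; heap: [0-6 ALLOC][7-25 ALLOC][26-50 FREE]
Op 4: c = malloc(13) -> c = 26; heap: [0-6 ALLOC][7-25 ALLOC][26-38 ALLOC][39-50 FREE]

Answer: [0-6 ALLOC][7-25 ALLOC][26-38 ALLOC][39-50 FREE]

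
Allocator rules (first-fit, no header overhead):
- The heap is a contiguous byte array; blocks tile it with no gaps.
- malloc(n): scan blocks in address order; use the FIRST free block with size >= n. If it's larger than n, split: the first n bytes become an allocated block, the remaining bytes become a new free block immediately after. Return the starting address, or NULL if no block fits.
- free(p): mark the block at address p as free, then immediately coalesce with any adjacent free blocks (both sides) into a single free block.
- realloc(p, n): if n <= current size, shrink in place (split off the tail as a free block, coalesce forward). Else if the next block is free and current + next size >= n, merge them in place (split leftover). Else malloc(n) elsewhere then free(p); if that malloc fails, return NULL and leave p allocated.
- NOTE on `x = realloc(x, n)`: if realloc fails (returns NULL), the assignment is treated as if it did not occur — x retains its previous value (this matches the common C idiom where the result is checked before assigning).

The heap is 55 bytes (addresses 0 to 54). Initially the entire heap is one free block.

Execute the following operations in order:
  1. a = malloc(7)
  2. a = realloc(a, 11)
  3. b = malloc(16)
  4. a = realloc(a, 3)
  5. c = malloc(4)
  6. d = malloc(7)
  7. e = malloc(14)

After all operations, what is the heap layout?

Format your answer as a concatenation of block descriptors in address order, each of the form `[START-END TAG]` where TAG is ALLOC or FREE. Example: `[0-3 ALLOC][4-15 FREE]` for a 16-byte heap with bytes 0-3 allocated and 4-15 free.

Answer: [0-2 ALLOC][3-6 ALLOC][7-10 FREE][11-26 ALLOC][27-33 ALLOC][34-47 ALLOC][48-54 FREE]

Derivation:
Op 1: a = malloc(7) -> a = 0; heap: [0-6 ALLOC][7-54 FREE]
Op 2: a = realloc(a, 11) -> a = 0; heap: [0-10 ALLOC][11-54 FREE]
Op 3: b = malloc(16) -> b = 11; heap: [0-10 ALLOC][11-26 ALLOC][27-54 FREE]
Op 4: a = realloc(a, 3) -> a = 0; heap: [0-2 ALLOC][3-10 FREE][11-26 ALLOC][27-54 FREE]
Op 5: c = malloc(4) -> c = 3; heap: [0-2 ALLOC][3-6 ALLOC][7-10 FREE][11-26 ALLOC][27-54 FREE]
Op 6: d = malloc(7) -> d = 27; heap: [0-2 ALLOC][3-6 ALLOC][7-10 FREE][11-26 ALLOC][27-33 ALLOC][34-54 FREE]
Op 7: e = malloc(14) -> e = 34; heap: [0-2 ALLOC][3-6 ALLOC][7-10 FREE][11-26 ALLOC][27-33 ALLOC][34-47 ALLOC][48-54 FREE]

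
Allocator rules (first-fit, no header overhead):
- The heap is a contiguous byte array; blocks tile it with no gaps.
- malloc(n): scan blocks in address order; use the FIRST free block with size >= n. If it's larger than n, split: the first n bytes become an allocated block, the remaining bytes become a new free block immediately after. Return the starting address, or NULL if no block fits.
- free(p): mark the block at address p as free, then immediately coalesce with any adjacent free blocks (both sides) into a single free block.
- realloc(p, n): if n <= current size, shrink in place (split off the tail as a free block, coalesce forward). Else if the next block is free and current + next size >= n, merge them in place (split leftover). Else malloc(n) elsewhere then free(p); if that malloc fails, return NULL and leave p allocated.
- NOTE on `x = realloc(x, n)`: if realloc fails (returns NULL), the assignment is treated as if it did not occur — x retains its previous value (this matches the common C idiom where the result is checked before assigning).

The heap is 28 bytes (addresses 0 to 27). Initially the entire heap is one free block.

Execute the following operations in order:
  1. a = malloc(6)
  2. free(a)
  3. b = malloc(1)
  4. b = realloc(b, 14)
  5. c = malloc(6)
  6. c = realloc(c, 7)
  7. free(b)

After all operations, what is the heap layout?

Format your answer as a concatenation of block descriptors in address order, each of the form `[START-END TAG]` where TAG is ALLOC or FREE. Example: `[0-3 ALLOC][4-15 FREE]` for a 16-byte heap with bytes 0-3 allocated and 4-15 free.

Op 1: a = malloc(6) -> a = 0; heap: [0-5 ALLOC][6-27 FREE]
Op 2: free(a) -> (freed a); heap: [0-27 FREE]
Op 3: b = malloc(1) -> b = 0; heap: [0-0 ALLOC][1-27 FREE]
Op 4: b = realloc(b, 14) -> b = 0; heap: [0-13 ALLOC][14-27 FREE]
Op 5: c = malloc(6) -> c = 14; heap: [0-13 ALLOC][14-19 ALLOC][20-27 FREE]
Op 6: c = realloc(c, 7) -> c = 14; heap: [0-13 ALLOC][14-20 ALLOC][21-27 FREE]
Op 7: free(b) -> (freed b); heap: [0-13 FREE][14-20 ALLOC][21-27 FREE]

Answer: [0-13 FREE][14-20 ALLOC][21-27 FREE]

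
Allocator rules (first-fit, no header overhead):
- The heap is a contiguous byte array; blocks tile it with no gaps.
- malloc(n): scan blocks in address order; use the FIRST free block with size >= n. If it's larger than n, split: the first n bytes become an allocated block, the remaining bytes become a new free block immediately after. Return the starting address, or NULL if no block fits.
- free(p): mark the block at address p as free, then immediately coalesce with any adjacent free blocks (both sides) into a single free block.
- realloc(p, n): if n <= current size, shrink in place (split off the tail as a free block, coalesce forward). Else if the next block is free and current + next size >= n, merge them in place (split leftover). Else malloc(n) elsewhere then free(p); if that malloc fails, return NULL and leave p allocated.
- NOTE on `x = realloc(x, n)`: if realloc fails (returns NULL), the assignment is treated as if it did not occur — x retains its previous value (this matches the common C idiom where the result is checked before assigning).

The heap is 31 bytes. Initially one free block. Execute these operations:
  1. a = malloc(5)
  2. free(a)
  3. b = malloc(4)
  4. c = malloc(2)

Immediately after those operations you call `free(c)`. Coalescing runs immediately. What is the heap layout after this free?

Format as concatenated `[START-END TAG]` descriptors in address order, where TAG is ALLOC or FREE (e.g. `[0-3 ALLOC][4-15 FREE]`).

Answer: [0-3 ALLOC][4-30 FREE]

Derivation:
Op 1: a = malloc(5) -> a = 0; heap: [0-4 ALLOC][5-30 FREE]
Op 2: free(a) -> (freed a); heap: [0-30 FREE]
Op 3: b = malloc(4) -> b = 0; heap: [0-3 ALLOC][4-30 FREE]
Op 4: c = malloc(2) -> c = 4; heap: [0-3 ALLOC][4-5 ALLOC][6-30 FREE]
free(c): c = 4 -> block [4-5 ALLOC]; mark free, coalesce with adjacent free neighbors -> [0-3 ALLOC][4-30 FREE]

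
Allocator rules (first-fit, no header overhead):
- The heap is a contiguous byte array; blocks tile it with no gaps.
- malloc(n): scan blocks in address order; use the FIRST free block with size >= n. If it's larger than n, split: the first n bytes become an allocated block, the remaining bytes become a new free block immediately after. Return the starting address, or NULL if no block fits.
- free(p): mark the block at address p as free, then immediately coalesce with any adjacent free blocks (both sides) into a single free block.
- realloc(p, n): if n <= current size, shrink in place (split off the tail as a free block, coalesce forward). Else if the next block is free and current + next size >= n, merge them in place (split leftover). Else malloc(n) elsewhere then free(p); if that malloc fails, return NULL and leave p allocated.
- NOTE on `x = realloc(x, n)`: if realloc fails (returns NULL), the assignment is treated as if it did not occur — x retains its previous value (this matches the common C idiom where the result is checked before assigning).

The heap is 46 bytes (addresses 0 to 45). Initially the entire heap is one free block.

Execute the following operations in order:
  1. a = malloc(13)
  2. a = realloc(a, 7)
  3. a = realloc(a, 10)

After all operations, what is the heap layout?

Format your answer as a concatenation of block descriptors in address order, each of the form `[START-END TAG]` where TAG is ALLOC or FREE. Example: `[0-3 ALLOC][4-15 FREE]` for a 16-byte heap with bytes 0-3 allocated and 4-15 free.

Answer: [0-9 ALLOC][10-45 FREE]

Derivation:
Op 1: a = malloc(13) -> a = 0; heap: [0-12 ALLOC][13-45 FREE]
Op 2: a = realloc(a, 7) -> a = 0; heap: [0-6 ALLOC][7-45 FREE]
Op 3: a = realloc(a, 10) -> a = 0; heap: [0-9 ALLOC][10-45 FREE]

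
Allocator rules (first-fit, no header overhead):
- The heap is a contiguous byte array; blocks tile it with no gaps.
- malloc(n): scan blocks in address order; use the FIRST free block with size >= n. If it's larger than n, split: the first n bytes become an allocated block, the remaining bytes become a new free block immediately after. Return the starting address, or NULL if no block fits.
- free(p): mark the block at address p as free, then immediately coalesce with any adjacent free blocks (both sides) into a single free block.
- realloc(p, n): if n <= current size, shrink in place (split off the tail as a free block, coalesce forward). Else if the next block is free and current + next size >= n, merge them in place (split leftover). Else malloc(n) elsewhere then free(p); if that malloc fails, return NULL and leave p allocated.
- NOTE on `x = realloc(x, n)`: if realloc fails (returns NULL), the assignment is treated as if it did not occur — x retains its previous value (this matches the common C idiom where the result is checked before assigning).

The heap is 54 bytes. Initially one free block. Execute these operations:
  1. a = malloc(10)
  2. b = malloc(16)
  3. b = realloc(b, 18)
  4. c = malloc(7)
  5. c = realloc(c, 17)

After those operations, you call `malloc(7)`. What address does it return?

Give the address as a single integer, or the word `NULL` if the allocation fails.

Op 1: a = malloc(10) -> a = 0; heap: [0-9 ALLOC][10-53 FREE]
Op 2: b = malloc(16) -> b = 10; heap: [0-9 ALLOC][10-25 ALLOC][26-53 FREE]
Op 3: b = realloc(b, 18) -> b = 10; heap: [0-9 ALLOC][10-27 ALLOC][28-53 FREE]
Op 4: c = malloc(7) -> c = 28; heap: [0-9 ALLOC][10-27 ALLOC][28-34 ALLOC][35-53 FREE]
Op 5: c = realloc(c, 17) -> c = 28; heap: [0-9 ALLOC][10-27 ALLOC][28-44 ALLOC][45-53 FREE]
malloc(7): first-fit scan over [0-9 ALLOC][10-27 ALLOC][28-44 ALLOC][45-53 FREE] -> 45

Answer: 45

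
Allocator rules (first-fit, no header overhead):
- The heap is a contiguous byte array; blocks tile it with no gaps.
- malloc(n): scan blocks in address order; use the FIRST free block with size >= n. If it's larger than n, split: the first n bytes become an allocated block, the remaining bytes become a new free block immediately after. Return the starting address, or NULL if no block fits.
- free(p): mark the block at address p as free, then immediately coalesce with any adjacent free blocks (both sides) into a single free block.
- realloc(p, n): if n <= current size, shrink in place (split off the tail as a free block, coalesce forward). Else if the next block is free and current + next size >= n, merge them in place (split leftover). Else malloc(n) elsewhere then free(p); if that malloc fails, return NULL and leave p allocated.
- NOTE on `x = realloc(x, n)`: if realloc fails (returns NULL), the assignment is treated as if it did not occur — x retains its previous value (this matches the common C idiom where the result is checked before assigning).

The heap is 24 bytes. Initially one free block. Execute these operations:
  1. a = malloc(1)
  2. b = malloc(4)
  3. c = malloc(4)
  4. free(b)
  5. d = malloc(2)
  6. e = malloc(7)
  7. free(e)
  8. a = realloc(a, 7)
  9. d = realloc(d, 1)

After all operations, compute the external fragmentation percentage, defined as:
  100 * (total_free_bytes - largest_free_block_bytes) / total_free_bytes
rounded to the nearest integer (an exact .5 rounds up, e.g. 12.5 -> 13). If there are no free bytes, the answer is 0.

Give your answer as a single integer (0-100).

Op 1: a = malloc(1) -> a = 0; heap: [0-0 ALLOC][1-23 FREE]
Op 2: b = malloc(4) -> b = 1; heap: [0-0 ALLOC][1-4 ALLOC][5-23 FREE]
Op 3: c = malloc(4) -> c = 5; heap: [0-0 ALLOC][1-4 ALLOC][5-8 ALLOC][9-23 FREE]
Op 4: free(b) -> (freed b); heap: [0-0 ALLOC][1-4 FREE][5-8 ALLOC][9-23 FREE]
Op 5: d = malloc(2) -> d = 1; heap: [0-0 ALLOC][1-2 ALLOC][3-4 FREE][5-8 ALLOC][9-23 FREE]
Op 6: e = malloc(7) -> e = 9; heap: [0-0 ALLOC][1-2 ALLOC][3-4 FREE][5-8 ALLOC][9-15 ALLOC][16-23 FREE]
Op 7: free(e) -> (freed e); heap: [0-0 ALLOC][1-2 ALLOC][3-4 FREE][5-8 ALLOC][9-23 FREE]
Op 8: a = realloc(a, 7) -> a = 9; heap: [0-0 FREE][1-2 ALLOC][3-4 FREE][5-8 ALLOC][9-15 ALLOC][16-23 FREE]
Op 9: d = realloc(d, 1) -> d = 1; heap: [0-0 FREE][1-1 ALLOC][2-4 FREE][5-8 ALLOC][9-15 ALLOC][16-23 FREE]
Free blocks: [1 3 8] total_free=12 largest=8 -> 100*(12-8)/12 = 400/12 ≈ 33.333 -> rounds to 33

Answer: 33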